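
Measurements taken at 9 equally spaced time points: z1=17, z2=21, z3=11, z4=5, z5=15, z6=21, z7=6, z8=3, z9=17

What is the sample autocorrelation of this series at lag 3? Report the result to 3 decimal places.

0.095

Mean z̄ = (17 + 21 + 11 + 5 + 15 + 21 + 6 + 3 + 17)/9 = 12.8889
Σ(z_t−z̄)(z_{t+3}−z̄) = (-32.4321) + (17.1235) + (-15.3210) + (54.3457) + (-20.8765) + (33.3457) = 36.1852
Denominator Σ(z_t−z̄)² = 380.8889
r_3 = 36.1852 / 380.8889 = 0.095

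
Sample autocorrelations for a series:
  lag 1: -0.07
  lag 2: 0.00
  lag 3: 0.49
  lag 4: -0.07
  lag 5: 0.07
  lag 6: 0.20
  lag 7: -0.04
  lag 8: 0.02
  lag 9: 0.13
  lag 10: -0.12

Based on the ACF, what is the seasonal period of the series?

3

The largest autocorrelation is r_3 = 0.49, with a weaker echo at lag 6 (0.20); the remaining lags stay at or below 0.13.
The dominant spike at lag 3 indicates a seasonal period of 3.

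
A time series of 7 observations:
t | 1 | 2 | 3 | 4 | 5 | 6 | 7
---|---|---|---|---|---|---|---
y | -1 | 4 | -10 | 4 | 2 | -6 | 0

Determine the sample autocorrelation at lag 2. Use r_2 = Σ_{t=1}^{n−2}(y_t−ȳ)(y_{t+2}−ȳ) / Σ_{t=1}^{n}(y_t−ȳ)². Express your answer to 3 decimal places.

-0.145

Mean ȳ = (-1 + 4 − 10 + 4 + 2 − 6 + 0)/7 = -1.0000
Σ(y_t−ȳ)(y_{t+2}−ȳ) = (0.0000) + (25.0000) + (-27.0000) + (-25.0000) + (3.0000) = -24.0000
Denominator Σ(y_t−ȳ)² = 166.0000
r_2 = -24.0000 / 166.0000 = -0.145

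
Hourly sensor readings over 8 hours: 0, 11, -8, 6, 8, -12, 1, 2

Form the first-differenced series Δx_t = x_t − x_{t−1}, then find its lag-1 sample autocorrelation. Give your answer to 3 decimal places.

-0.584

First differences Δx: 11, -19, 14, 2, -20, 13, 1
Mean of differences = 0.2857
Numerator Σ(Δx_t−Δx̄)(Δx_{t+1}−Δx̄) = -731.2245
Denominator Σ(Δx_t−Δx̄)² = 1251.4286
r_1(Δx) = -731.2245 / 1251.4286 = -0.584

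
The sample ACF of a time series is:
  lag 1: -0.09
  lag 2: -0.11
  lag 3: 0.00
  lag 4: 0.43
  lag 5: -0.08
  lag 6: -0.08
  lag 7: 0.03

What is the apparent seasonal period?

4

The largest autocorrelation is r_4 = 0.43; the remaining lags stay at or below 0.03.
The dominant spike at lag 4 indicates a seasonal period of 4.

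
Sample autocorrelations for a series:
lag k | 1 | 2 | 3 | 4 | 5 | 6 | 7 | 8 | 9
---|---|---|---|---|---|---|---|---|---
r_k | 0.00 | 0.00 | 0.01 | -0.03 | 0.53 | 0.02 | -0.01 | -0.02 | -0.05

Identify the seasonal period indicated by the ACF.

The largest autocorrelation is r_5 = 0.53; the remaining lags stay at or below 0.02.
The dominant spike at lag 5 indicates a seasonal period of 5.

5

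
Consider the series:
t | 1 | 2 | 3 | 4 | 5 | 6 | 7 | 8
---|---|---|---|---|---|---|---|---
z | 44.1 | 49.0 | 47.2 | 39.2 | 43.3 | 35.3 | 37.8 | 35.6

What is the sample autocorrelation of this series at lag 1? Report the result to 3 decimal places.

Mean z̄ = (44.1 + 49.0 + 47.2 + 39.2 + 43.3 + 35.3 + 37.8 + 35.6)/8 = 41.4375
Deviations from mean: 2.6625, 7.5625, 5.7625, -2.2375, 1.8625, -6.1375, -3.6375, -5.8375
Numerator Σ_{t=1}^{7}(z_t−z̄)(z_{t+1}−z̄) = 78.7811
Denominator Σ(z_t−z̄)² = 190.9388
r_1 = 78.7811 / 190.9388 = 0.413

0.413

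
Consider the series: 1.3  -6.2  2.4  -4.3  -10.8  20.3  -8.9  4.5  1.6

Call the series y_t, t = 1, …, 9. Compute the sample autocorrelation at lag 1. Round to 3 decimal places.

-0.604

Mean ȳ = (1.3 − 6.2 + 2.4 − 4.3 − 10.8 + 20.3 − 8.9 + 4.5 + 1.6)/9 = -0.0111
Numerator Σ_{t=1}^{8}(y_t−ȳ)(y_{t+1}−ȳ) = -419.6135
Denominator Σ(y_t−ȳ)² = 695.1289
r_1 = -419.6135 / 695.1289 = -0.604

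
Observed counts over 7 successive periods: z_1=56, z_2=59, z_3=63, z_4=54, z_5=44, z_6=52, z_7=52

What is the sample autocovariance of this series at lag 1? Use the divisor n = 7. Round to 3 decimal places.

11.192

Mean z̄ = (56 + 59 + 63 + 54 + 44 + 52 + 52)/7 = 54.2857
Σ_{t=1}^{6}(z_t−z̄)(z_{t+1}−z̄) = 78.3469
γ_1 = 78.3469 / 7 = 11.192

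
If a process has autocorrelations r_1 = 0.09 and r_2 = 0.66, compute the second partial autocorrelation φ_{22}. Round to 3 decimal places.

φ_{22} = (r_2 − r_1²) / (1 − r_1²)
r_1² = (0.09)² = 0.0081
Numerator = 0.66 − 0.0081 = 0.6519; denominator = 1 − 0.0081 = 0.9919
φ_{22} = 0.6519 / 0.9919 = 0.657

0.657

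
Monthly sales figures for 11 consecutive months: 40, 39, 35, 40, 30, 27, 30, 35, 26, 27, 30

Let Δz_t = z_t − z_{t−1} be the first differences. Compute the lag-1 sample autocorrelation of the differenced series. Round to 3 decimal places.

First differences Δz: -1, -4, 5, -10, -3, 3, 5, -9, 1, 3
Mean of differences = -1.0000
Numerator Σ(Δz_t−Δz̄)(Δz_{t+1}−Δz̄) = -94.0000
Denominator Σ(Δz_t−Δz̄)² = 266.0000
r_1(Δz) = -94.0000 / 266.0000 = -0.353

-0.353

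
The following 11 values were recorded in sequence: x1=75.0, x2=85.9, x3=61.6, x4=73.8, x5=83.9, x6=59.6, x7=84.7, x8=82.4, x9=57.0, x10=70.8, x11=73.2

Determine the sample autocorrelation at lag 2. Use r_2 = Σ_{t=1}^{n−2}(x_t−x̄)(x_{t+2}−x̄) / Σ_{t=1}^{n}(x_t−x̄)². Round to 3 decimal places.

-0.327

Mean x̄ = (75.0 + 85.9 + 61.6 + 73.8 + 83.9 + 59.6 + 84.7 + 82.4 + 57.0 + 70.8 + 73.2)/11 = 73.4455
Numerator Σ_{t=1}^{9}(x_t−x̄)(x_{t+2}−x̄) = -353.8032
Denominator Σ(x_t−x̄)² = 1083.3273
r_2 = -353.8032 / 1083.3273 = -0.327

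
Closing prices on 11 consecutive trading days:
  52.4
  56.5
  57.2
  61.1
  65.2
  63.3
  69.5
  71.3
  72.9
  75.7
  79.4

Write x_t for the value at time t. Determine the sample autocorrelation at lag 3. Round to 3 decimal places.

0.218

Mean x̄ = (52.4 + 56.5 + 57.2 + 61.1 + 65.2 + 63.3 + 69.5 + 71.3 + 72.9 + 75.7 + 79.4)/11 = 65.8636
Numerator Σ_{t=1}^{8}(x_t−x̄)(x_{t+3}−x̄) = 162.9488
Denominator Σ(x_t−x̄)² = 745.9855
r_3 = 162.9488 / 745.9855 = 0.218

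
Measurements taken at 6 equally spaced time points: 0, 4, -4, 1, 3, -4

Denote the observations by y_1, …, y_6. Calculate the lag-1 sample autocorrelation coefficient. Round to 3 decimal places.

Mean ȳ = (0 + 4 − 4 + 1 + 3 − 4)/6 = 0.0000
Deviations from mean: 0.0000, 4.0000, -4.0000, 1.0000, 3.0000, -4.0000
Numerator Σ_{t=1}^{5}(y_t−ȳ)(y_{t+1}−ȳ) = -29.0000
Denominator Σ(y_t−ȳ)² = 58.0000
r_1 = -29.0000 / 58.0000 = -0.500

-0.500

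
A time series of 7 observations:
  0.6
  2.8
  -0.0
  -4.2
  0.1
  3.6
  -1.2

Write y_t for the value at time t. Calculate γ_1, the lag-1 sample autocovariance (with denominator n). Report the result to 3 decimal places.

Mean ȳ = (0.6 + 2.8 − 0.0 − 4.2 + 0.1 + 3.6 − 1.2)/7 = 0.2429
Deviations: 0.3571, 2.5571, -0.2429, -4.4429, -0.1429, 3.3571, -1.4429
Σ_{t=1}^{6}(y_t−ȳ)(y_{t+1}−ȳ) = -3.3176
γ_1 = -3.3176 / 7 = -0.474

-0.474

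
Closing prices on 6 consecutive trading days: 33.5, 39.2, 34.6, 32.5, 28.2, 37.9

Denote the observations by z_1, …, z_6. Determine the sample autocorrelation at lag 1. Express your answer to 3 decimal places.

Mean z̄ = (33.5 + 39.2 + 34.6 + 32.5 + 28.2 + 37.9)/6 = 34.3167
Deviations from mean: -0.8167, 4.8833, 0.2833, -1.8167, -6.1167, 3.5833
Σ(z_t−z̄)(z_{t+1}−z̄) = (-3.9881) + (1.3836) + (-0.5147) + (11.1119) + (-21.9181) = -13.9253
Denominator Σ(z_t−z̄)² = 78.1483
r_1 = -13.9253 / 78.1483 = -0.178

-0.178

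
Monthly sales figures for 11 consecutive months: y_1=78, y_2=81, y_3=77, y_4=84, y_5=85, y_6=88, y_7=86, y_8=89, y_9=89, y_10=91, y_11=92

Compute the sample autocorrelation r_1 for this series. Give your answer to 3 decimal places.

0.607

Mean ȳ = (78 + 81 + 77 + 84 + 85 + 88 + 86 + 89 + 89 + 91 + 92)/11 = 85.4545
Numerator Σ_{t=1}^{10}(y_t−ȳ)(y_{t+1}−ȳ) = 154.5207
Denominator Σ(y_t−ȳ)² = 254.7273
r_1 = 154.5207 / 254.7273 = 0.607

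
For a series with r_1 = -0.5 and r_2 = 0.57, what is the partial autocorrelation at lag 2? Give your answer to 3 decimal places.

0.427

φ_{22} = (r_2 − r_1²) / (1 − r_1²)
r_1² = (-0.5)² = 0.25
Numerator = 0.57 − 0.2500 = 0.3200; denominator = 1 − 0.2500 = 0.7500
φ_{22} = 0.3200 / 0.7500 = 0.427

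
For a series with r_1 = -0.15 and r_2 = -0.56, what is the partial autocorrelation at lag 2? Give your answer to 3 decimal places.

φ_{22} = (r_2 − r_1²) / (1 − r_1²)
r_1² = (-0.15)² = 0.0225
Numerator = -0.56 − 0.0225 = -0.5825; denominator = 1 − 0.0225 = 0.9775
φ_{22} = -0.5825 / 0.9775 = -0.596

-0.596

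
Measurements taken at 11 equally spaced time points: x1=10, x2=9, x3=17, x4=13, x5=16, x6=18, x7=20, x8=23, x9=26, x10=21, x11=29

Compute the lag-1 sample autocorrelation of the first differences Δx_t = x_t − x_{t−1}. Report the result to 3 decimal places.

First differences Δx: -1, 8, -4, 3, 2, 2, 3, 3, -5, 8
Mean of differences = 1.9000
Numerator Σ(Δx_t−Δx̄)(Δx_{t+1}−Δx̄) = -108.4100
Denominator Σ(Δx_t−Δx̄)² = 168.9000
r_1(Δx) = -108.4100 / 168.9000 = -0.642

-0.642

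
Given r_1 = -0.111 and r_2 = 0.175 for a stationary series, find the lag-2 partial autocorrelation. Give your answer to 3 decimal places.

φ_{22} = (r_2 − r_1²) / (1 − r_1²)
r_1² = (-0.111)² = 0.012321
Numerator = 0.175 − 0.0123 = 0.1627; denominator = 1 − 0.0123 = 0.9877
φ_{22} = 0.1627 / 0.9877 = 0.165

0.165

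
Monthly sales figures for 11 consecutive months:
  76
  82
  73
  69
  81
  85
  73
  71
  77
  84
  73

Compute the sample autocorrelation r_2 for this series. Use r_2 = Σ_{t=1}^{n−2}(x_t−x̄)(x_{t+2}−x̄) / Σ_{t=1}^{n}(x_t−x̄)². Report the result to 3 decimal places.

Mean x̄ = (76 + 82 + 73 + 69 + 81 + 85 + 73 + 71 + 77 + 84 + 73)/11 = 76.7273
Numerator Σ_{t=1}^{9}(x_t−x̄)(x_{t+2}−x̄) = -224.8760
Denominator Σ(x_t−x̄)² = 302.1818
r_2 = -224.8760 / 302.1818 = -0.744

-0.744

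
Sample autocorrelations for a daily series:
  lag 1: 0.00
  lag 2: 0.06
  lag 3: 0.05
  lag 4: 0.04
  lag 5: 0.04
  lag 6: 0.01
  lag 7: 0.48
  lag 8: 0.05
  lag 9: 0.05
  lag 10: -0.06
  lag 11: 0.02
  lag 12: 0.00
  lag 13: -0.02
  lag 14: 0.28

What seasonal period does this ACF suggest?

7

The largest autocorrelation is r_7 = 0.48, with a weaker echo at lag 14 (0.28); the remaining lags stay at or below 0.06.
The dominant spike at lag 7 indicates a seasonal period of 7.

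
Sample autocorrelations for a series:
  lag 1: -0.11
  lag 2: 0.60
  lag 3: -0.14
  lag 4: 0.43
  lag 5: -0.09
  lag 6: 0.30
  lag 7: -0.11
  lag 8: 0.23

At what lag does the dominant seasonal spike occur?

2

The largest autocorrelation is r_2 = 0.60, with weaker echoes at lags 4 (0.43), 6 (0.30) and 8 (0.23); the remaining lags stay at or below -0.09.
The dominant spike at lag 2 indicates a seasonal period of 2.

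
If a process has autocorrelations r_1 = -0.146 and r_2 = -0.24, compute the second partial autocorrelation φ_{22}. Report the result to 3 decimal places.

-0.267

φ_{22} = (r_2 − r_1²) / (1 − r_1²)
r_1² = (-0.146)² = 0.021316
Numerator = -0.24 − 0.0213 = -0.2613; denominator = 1 − 0.0213 = 0.9787
φ_{22} = -0.2613 / 0.9787 = -0.267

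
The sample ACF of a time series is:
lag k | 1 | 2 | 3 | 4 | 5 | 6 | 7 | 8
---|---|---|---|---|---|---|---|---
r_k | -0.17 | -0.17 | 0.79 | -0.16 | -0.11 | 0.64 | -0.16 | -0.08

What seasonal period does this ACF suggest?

3

The largest autocorrelation is r_3 = 0.79, with a weaker echo at lag 6 (0.64); the remaining lags stay at or below -0.08.
The dominant spike at lag 3 indicates a seasonal period of 3.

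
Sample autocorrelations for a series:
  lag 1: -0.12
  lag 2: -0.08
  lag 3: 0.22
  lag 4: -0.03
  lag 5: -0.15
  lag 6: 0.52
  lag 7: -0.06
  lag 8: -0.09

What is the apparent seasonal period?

6

The largest autocorrelation is r_6 = 0.52; the remaining lags stay at or below 0.22.
The dominant spike at lag 6 indicates a seasonal period of 6.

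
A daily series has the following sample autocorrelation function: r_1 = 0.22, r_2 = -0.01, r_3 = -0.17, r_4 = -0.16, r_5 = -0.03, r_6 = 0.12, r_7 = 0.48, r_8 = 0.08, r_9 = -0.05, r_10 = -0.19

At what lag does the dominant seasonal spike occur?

The largest autocorrelation is r_7 = 0.48; the remaining lags stay at or below 0.22.
The dominant spike at lag 7 indicates a seasonal period of 7.

7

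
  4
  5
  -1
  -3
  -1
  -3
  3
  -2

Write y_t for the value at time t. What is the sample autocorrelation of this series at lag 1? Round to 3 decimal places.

Mean ȳ = (4 + 5 − 1 − 3 − 1 − 3 + 3 − 2)/8 = 0.2500
Deviations from mean: 3.7500, 4.7500, -1.2500, -3.2500, -1.2500, -3.2500, 2.7500, -2.2500
Numerator Σ_{t=1}^{7}(y_t−ȳ)(y_{t+1}−ȳ) = 8.9375
Denominator Σ(y_t−ȳ)² = 73.5000
r_1 = 8.9375 / 73.5000 = 0.122

0.122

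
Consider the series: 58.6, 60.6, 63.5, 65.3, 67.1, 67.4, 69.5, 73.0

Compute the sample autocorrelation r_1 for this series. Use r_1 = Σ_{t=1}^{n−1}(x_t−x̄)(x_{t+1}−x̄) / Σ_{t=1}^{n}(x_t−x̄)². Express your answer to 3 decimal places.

0.547

Mean x̄ = (58.6 + 60.6 + 63.5 + 65.3 + 67.1 + 67.4 + 69.5 + 73.0)/8 = 65.6250
Numerator Σ_{t=1}^{7}(x_t−x̄)(x_{t+1}−x̄) = 84.2644
Denominator Σ(x_t−x̄)² = 153.9550
r_1 = 84.2644 / 153.9550 = 0.547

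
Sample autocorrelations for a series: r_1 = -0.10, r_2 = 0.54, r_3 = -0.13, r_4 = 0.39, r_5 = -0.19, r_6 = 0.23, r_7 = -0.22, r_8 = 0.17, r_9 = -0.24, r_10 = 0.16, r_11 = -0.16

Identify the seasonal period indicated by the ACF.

2

The largest autocorrelation is r_2 = 0.54, with weaker echoes at lags 4 (0.39), 6 (0.23), 8 (0.17) and 10 (0.16); the remaining lags stay at or below -0.10.
The dominant spike at lag 2 indicates a seasonal period of 2.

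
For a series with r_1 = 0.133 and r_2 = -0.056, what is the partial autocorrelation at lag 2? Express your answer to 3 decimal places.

-0.075

φ_{22} = (r_2 − r_1²) / (1 − r_1²)
r_1² = (0.133)² = 0.017689
Numerator = -0.056 − 0.0177 = -0.0737; denominator = 1 − 0.0177 = 0.9823
φ_{22} = -0.0737 / 0.9823 = -0.075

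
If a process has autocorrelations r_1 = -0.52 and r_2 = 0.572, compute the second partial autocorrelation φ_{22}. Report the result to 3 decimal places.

0.413

φ_{22} = (r_2 − r_1²) / (1 − r_1²)
r_1² = (-0.52)² = 0.2704
Numerator = 0.572 − 0.2704 = 0.3016; denominator = 1 − 0.2704 = 0.7296
φ_{22} = 0.3016 / 0.7296 = 0.413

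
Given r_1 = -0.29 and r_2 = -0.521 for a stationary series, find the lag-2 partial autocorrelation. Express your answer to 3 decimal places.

φ_{22} = (r_2 − r_1²) / (1 − r_1²)
r_1² = (-0.29)² = 0.0841
Numerator = -0.521 − 0.0841 = -0.6051; denominator = 1 − 0.0841 = 0.9159
φ_{22} = -0.6051 / 0.9159 = -0.661

-0.661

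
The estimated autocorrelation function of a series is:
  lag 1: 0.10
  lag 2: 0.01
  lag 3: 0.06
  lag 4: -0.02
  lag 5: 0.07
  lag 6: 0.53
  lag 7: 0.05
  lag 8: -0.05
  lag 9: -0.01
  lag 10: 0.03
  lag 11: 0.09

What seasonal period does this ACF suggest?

The largest autocorrelation is r_6 = 0.53; the remaining lags stay at or below 0.10.
The dominant spike at lag 6 indicates a seasonal period of 6.

6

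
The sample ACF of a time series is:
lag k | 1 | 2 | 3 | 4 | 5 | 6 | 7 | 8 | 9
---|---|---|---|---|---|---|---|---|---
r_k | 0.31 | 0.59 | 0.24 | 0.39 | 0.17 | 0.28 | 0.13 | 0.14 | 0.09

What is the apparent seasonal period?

The largest autocorrelation is r_2 = 0.59, with a weaker echo at lag 4 (0.39); the remaining lags stay at or below 0.31.
The dominant spike at lag 2 indicates a seasonal period of 2.

2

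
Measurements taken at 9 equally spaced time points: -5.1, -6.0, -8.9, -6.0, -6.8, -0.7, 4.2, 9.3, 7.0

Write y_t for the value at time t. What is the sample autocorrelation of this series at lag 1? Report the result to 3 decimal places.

0.727

Mean ȳ = (-5.1 − 6.0 − 8.9 − 6.0 − 6.8 − 0.7 + 4.2 + 9.3 + 7.0)/9 = -1.4444
Numerator Σ_{t=1}^{8}(y_t−ȳ)(y_{t+1}−ȳ) = 260.5714
Denominator Σ(y_t−ȳ)² = 358.3022
r_1 = 260.5714 / 358.3022 = 0.727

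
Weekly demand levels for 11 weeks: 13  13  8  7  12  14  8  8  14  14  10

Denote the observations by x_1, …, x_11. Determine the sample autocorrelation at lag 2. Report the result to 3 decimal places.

-0.775

Mean x̄ = (13 + 13 + 8 + 7 + 12 + 14 + 8 + 8 + 14 + 14 + 10)/11 = 11.0000
Numerator Σ_{t=1}^{9}(x_t−x̄)(x_{t+2}−x̄) = -62.0000
Denominator Σ(x_t−x̄)² = 80.0000
r_2 = -62.0000 / 80.0000 = -0.775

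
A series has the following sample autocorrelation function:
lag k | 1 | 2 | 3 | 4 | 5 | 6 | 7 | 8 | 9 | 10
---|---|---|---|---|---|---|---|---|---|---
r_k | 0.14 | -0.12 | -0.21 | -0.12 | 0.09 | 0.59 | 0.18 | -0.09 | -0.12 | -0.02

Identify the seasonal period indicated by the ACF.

The largest autocorrelation is r_6 = 0.59; the remaining lags stay at or below 0.18.
The dominant spike at lag 6 indicates a seasonal period of 6.

6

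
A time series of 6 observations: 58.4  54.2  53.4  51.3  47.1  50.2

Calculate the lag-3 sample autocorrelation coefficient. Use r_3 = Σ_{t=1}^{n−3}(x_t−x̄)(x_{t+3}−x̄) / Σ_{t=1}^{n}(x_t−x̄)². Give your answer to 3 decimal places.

-0.247

Mean x̄ = (58.4 + 54.2 + 53.4 + 51.3 + 47.1 + 50.2)/6 = 52.4333
Deviations from mean: 5.9667, 1.7667, 0.9667, -1.1333, -5.3333, -2.2333
Numerator Σ_{t=1}^{3}(x_t−x̄)(x_{t+3}−x̄) = -18.3433
Denominator Σ(x_t−x̄)² = 74.3733
r_3 = -18.3433 / 74.3733 = -0.247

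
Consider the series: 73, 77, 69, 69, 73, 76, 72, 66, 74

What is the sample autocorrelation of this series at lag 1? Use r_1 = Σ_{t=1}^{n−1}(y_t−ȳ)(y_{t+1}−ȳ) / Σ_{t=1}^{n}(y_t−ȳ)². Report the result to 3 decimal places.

Mean ȳ = (73 + 77 + 69 + 69 + 73 + 76 + 72 + 66 + 74)/9 = 72.1111
Numerator Σ_{t=1}^{8}(y_t−ȳ)(y_{t+1}−ȳ) = -11.7901
Denominator Σ(y_t−ȳ)² = 100.8889
r_1 = -11.7901 / 100.8889 = -0.117

-0.117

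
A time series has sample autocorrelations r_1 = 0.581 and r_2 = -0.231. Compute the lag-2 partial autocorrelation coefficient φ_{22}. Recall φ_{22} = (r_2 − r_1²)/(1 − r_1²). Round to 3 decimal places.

φ_{22} = (r_2 − r_1²) / (1 − r_1²)
r_1² = (0.581)² = 0.337561
Numerator = -0.231 − 0.3376 = -0.5686; denominator = 1 − 0.3376 = 0.6624
φ_{22} = -0.5686 / 0.6624 = -0.858

-0.858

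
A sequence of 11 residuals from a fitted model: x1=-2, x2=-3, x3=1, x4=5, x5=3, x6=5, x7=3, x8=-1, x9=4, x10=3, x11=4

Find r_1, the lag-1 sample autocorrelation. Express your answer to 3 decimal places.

Mean x̄ = (-2 − 3 + 1 + 5 + 3 + 5 + 3 − 1 + 4 + 3 + 4)/11 = 2.0000
Numerator Σ_{t=1}^{10}(x_t−x̄)(x_{t+1}−x̄) = 26.0000
Denominator Σ(x_t−x̄)² = 80.0000
r_1 = 26.0000 / 80.0000 = 0.325

0.325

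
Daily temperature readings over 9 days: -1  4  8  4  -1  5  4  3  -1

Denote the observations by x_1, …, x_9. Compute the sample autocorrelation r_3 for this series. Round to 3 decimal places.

Mean x̄ = (-1 + 4 + 8 + 4 − 1 + 5 + 4 + 3 − 1)/9 = 2.7778
Numerator Σ_{t=1}^{6}(x_t−x̄)(x_{t+3}−x̄) = -5.3704
Denominator Σ(x_t−x̄)² = 79.5556
r_3 = -5.3704 / 79.5556 = -0.068

-0.068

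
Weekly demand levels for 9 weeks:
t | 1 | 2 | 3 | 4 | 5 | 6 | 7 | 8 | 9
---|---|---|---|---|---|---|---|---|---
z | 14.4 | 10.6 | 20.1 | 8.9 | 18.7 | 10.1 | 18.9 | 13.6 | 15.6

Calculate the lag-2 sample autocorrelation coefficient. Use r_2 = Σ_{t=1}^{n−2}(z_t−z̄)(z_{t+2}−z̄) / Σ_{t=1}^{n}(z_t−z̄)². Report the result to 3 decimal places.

0.708

Mean z̄ = (14.4 + 10.6 + 20.1 + 8.9 + 18.7 + 10.1 + 18.9 + 13.6 + 15.6)/9 = 14.5444
Numerator Σ_{t=1}^{7}(z_t−z̄)(z_{t+2}−z̄) = 96.5294
Denominator Σ(z_t−z̄)² = 136.3022
r_2 = 96.5294 / 136.3022 = 0.708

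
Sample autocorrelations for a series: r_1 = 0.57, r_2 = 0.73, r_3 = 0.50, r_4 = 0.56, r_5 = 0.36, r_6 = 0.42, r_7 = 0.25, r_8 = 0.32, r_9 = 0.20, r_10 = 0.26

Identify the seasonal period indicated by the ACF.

2

The largest autocorrelation is r_2 = 0.73; the remaining lags stay at or below 0.57.
The dominant spike at lag 2 indicates a seasonal period of 2.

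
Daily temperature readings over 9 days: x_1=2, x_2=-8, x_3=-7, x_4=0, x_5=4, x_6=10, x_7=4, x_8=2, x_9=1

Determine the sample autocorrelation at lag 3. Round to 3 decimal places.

-0.400

Mean x̄ = (2 − 8 − 7 + 0 + 4 + 10 + 4 + 2 + 1)/9 = 0.8889
Numerator Σ_{t=1}^{6}(x_t−x̄)(x_{t+3}−x̄) = -98.8148
Denominator Σ(x_t−x̄)² = 246.8889
r_3 = -98.8148 / 246.8889 = -0.400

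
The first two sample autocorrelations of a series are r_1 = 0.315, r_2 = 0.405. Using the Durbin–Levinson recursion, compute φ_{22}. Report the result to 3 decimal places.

0.339

φ_{22} = (r_2 − r_1²) / (1 − r_1²)
r_1² = (0.315)² = 0.099225
Numerator = 0.405 − 0.0992 = 0.3058; denominator = 1 − 0.0992 = 0.9008
φ_{22} = 0.3058 / 0.9008 = 0.339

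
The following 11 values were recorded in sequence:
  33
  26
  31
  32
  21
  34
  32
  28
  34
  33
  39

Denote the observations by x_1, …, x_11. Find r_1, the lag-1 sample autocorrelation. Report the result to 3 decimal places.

Mean x̄ = (33 + 26 + 31 + 32 + 21 + 34 + 32 + 28 + 34 + 33 + 39)/11 = 31.1818
Numerator Σ_{t=1}^{10}(x_t−x̄)(x_{t+1}−x̄) = -35.5785
Denominator Σ(x_t−x̄)² = 225.6364
r_1 = -35.5785 / 225.6364 = -0.158

-0.158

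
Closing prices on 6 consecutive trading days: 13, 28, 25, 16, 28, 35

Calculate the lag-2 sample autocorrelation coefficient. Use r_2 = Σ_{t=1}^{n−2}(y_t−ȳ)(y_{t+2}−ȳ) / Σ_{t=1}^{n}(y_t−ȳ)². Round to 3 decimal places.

Mean ȳ = (13 + 28 + 25 + 16 + 28 + 35)/6 = 24.1667
Deviations from mean: -11.1667, 3.8333, 0.8333, -8.1667, 3.8333, 10.8333
Σ(y_t−ȳ)(y_{t+2}−ȳ) = (-9.3056) + (-31.3056) + (3.1944) + (-88.4722) = -125.8889
Denominator Σ(y_t−ȳ)² = 338.8333
r_2 = -125.8889 / 338.8333 = -0.372

-0.372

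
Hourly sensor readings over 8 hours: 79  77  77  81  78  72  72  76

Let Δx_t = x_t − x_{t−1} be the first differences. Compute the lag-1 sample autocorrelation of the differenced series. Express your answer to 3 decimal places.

0.046

First differences Δx: -2, 0, 4, -3, -6, 0, 4
Mean of differences = -0.4286
Numerator Σ(Δx_t−Δx̄)(Δx_{t+1}−Δx̄) = 3.6735
Denominator Σ(Δx_t−Δx̄)² = 79.7143
r_1(Δx) = 3.6735 / 79.7143 = 0.046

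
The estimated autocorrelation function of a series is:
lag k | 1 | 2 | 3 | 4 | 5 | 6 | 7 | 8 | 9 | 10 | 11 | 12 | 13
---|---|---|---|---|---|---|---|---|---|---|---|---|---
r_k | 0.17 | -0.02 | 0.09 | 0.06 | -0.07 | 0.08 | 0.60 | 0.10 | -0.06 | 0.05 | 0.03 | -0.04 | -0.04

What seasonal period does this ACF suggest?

7

The largest autocorrelation is r_7 = 0.60; the remaining lags stay at or below 0.17.
The dominant spike at lag 7 indicates a seasonal period of 7.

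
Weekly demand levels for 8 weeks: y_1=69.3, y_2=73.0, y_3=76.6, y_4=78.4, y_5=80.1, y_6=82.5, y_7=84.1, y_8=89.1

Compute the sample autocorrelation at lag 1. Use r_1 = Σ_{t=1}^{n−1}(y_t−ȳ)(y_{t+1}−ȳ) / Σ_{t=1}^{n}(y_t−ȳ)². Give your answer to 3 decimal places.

0.528

Mean ȳ = (69.3 + 73.0 + 76.6 + 78.4 + 80.1 + 82.5 + 84.1 + 89.1)/8 = 79.1375
Deviations from mean: -9.8375, -6.1375, -2.5375, -0.7375, 0.9625, 3.3625, 4.9625, 9.9625
Numerator Σ_{t=1}^{7}(y_t−ȳ)(y_{t+1}−ȳ) = 146.4748
Denominator Σ(y_t−ȳ)² = 277.5388
r_1 = 146.4748 / 277.5388 = 0.528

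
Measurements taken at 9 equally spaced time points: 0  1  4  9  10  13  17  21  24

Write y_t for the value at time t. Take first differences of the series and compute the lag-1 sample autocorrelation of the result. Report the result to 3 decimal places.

First differences Δy: 1, 3, 5, 1, 3, 4, 4, 3
Mean of differences = 3.0000
Numerator Σ(Δy_t−Δȳ)(Δy_{t+1}−Δȳ) = -3.0000
Denominator Σ(Δy_t−Δȳ)² = 14.0000
r_1(Δy) = -3.0000 / 14.0000 = -0.214

-0.214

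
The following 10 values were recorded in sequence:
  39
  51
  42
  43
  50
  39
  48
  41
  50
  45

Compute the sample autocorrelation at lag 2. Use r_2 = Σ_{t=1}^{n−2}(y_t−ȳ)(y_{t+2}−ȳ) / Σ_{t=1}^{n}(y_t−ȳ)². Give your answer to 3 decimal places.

Mean ȳ = (39 + 51 + 42 + 43 + 50 + 39 + 48 + 41 + 50 + 45)/10 = 44.8000
Numerator Σ_{t=1}^{8}(y_t−ȳ)(y_{t+2}−ȳ) = 55.5200
Denominator Σ(y_t−ȳ)² = 195.6000
r_2 = 55.5200 / 195.6000 = 0.284

0.284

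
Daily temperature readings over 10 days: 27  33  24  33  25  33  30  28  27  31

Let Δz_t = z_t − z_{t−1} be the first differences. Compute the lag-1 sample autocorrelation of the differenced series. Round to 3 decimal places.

First differences Δz: 6, -9, 9, -8, 8, -3, -2, -1, 4
Mean of differences = 0.4444
Numerator Σ(Δz_t−Δz̄)(Δz_{t+1}−Δz̄) = -288.5309
Denominator Σ(Δz_t−Δz̄)² = 354.2222
r_1(Δz) = -288.5309 / 354.2222 = -0.815

-0.815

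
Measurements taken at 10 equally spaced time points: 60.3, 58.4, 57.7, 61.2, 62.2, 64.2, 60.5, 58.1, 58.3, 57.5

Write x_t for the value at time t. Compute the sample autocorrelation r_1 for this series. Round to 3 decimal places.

0.471

Mean x̄ = (60.3 + 58.4 + 57.7 + 61.2 + 62.2 + 64.2 + 60.5 + 58.1 + 58.3 + 57.5)/10 = 59.8400
Numerator Σ_{t=1}^{9}(x_t−x̄)(x_{t+1}−x̄) = 21.0204
Denominator Σ(x_t−x̄)² = 44.6040
r_1 = 21.0204 / 44.6040 = 0.471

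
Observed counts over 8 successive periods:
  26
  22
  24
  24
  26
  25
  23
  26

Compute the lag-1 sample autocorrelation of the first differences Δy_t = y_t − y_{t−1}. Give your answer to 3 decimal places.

First differences Δy: -4, 2, 0, 2, -1, -2, 3
Mean of differences = 0.0000
Numerator Σ(Δy_t−Δȳ)(Δy_{t+1}−Δȳ) = -14.0000
Denominator Σ(Δy_t−Δȳ)² = 38.0000
r_1(Δy) = -14.0000 / 38.0000 = -0.368

-0.368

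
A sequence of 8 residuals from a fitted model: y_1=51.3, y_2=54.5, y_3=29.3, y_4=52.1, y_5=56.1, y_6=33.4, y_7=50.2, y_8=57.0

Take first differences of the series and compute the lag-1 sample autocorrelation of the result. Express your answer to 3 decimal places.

-0.455

First differences Δy: 3.2, -25.2, 22.8, 4.0, -22.7, 16.8, 6.8
Mean of differences = 0.8143
Numerator Σ(Δy_t−Δȳ)(Δy_{t+1}−Δȳ) = -919.0816
Denominator Σ(Δy_t−Δȳ)² = 2020.2486
r_1(Δy) = -919.0816 / 2020.2486 = -0.455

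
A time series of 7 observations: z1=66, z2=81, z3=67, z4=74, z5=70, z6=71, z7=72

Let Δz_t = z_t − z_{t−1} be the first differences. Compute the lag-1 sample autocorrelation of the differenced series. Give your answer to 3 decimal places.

-0.685

First differences Δz: 15, -14, 7, -4, 1, 1
Mean of differences = 1.0000
Numerator Σ(Δz_t−Δz̄)(Δz_{t+1}−Δz̄) = -330.0000
Denominator Σ(Δz_t−Δz̄)² = 482.0000
r_1(Δz) = -330.0000 / 482.0000 = -0.685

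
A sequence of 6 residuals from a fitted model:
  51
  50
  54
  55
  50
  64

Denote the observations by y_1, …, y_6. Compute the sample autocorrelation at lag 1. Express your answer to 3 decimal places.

Mean ȳ = (51 + 50 + 54 + 55 + 50 + 64)/6 = 54.0000
Deviations from mean: -3.0000, -4.0000, 0.0000, 1.0000, -4.0000, 10.0000
Numerator Σ_{t=1}^{5}(y_t−ȳ)(y_{t+1}−ȳ) = -32.0000
Denominator Σ(y_t−ȳ)² = 142.0000
r_1 = -32.0000 / 142.0000 = -0.225

-0.225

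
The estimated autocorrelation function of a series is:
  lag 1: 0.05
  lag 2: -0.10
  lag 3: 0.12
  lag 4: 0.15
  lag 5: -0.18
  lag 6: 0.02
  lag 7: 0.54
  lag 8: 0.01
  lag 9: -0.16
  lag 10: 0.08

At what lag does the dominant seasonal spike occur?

The largest autocorrelation is r_7 = 0.54; the remaining lags stay at or below 0.15.
The dominant spike at lag 7 indicates a seasonal period of 7.

7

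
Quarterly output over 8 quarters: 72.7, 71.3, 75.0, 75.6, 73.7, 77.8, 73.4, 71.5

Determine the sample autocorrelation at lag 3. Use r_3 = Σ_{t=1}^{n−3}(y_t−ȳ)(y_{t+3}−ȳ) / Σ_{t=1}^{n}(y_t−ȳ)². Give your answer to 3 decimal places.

Mean ȳ = (72.7 + 71.3 + 75.0 + 75.6 + 73.7 + 77.8 + 73.4 + 71.5)/8 = 73.8750
Deviations from mean: -1.1750, -2.5750, 1.1250, 1.7250, -0.1750, 3.9250, -0.4750, -2.3750
Numerator Σ_{t=1}^{5}(y_t−ȳ)(y_{t+3}−ȳ) = 2.4356
Denominator Σ(y_t−ȳ)² = 33.5550
r_3 = 2.4356 / 33.5550 = 0.073

0.073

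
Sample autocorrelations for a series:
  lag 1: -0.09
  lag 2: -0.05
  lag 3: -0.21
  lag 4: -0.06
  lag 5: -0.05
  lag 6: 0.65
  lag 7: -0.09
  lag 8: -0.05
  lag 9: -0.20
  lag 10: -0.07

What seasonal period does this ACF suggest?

The largest autocorrelation is r_6 = 0.65; the remaining lags stay at or below -0.05.
The dominant spike at lag 6 indicates a seasonal period of 6.

6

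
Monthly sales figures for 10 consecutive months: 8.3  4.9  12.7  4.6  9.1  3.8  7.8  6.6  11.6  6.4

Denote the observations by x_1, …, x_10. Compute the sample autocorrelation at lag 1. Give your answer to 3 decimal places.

-0.653

Mean x̄ = (8.3 + 4.9 + 12.7 + 4.6 + 9.1 + 3.8 + 7.8 + 6.6 + 11.6 + 6.4)/10 = 7.5800
Numerator Σ_{t=1}^{9}(x_t−x̄)(x_{t+1}−x̄) = -50.9144
Denominator Σ(x_t−x̄)² = 77.9560
r_1 = -50.9144 / 77.9560 = -0.653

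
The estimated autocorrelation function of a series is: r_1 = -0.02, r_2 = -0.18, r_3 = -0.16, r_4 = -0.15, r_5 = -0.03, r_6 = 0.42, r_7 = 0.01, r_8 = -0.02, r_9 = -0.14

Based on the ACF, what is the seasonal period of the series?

The largest autocorrelation is r_6 = 0.42; the remaining lags stay at or below 0.01.
The dominant spike at lag 6 indicates a seasonal period of 6.

6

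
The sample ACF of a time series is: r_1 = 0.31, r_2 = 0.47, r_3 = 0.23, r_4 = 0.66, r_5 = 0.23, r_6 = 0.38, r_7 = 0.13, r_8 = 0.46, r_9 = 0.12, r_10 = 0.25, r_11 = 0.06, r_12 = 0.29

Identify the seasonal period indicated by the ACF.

4

The largest autocorrelation is r_4 = 0.66; the remaining lags stay at or below 0.47.
The dominant spike at lag 4 indicates a seasonal period of 4.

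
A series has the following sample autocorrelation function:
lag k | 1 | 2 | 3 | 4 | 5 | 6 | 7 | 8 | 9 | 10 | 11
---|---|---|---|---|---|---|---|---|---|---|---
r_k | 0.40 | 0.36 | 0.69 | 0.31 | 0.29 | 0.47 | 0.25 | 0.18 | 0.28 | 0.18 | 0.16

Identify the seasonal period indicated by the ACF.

The largest autocorrelation is r_3 = 0.69, with a weaker echo at lag 6 (0.47); the remaining lags stay at or below 0.40. The elevated value at lag 1 (0.40), dropping to 0.36 at lag 2, reflects decaying short-term dependence rather than seasonality.
The dominant spike at lag 3 indicates a seasonal period of 3.

3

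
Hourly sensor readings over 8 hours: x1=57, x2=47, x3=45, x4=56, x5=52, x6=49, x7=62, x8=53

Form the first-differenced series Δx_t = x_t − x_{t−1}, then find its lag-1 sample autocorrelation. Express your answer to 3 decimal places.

-0.365

First differences Δx: -10, -2, 11, -4, -3, 13, -9
Mean of differences = -0.5714
Numerator Σ(Δx_t−Δx̄)(Δx_{t+1}−Δx̄) = -181.7551
Denominator Σ(Δx_t−Δx̄)² = 497.7143
r_1(Δx) = -181.7551 / 497.7143 = -0.365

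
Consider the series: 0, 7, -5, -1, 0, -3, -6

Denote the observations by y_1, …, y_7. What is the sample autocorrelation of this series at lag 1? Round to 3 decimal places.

Mean ȳ = (0 + 7 − 5 − 1 + 0 − 3 − 6)/7 = -1.1429
Deviations from mean: 1.1429, 8.1429, -3.8571, 0.1429, 1.1429, -1.8571, -4.8571
Σ(y_t−ȳ)(y_{t+1}−ȳ) = (9.3061) + (-31.4082) + (-0.5510) + (0.1633) + (-2.1224) + (9.0204) = -15.5918
Denominator Σ(y_t−ȳ)² = 110.8571
r_1 = -15.5918 / 110.8571 = -0.141

-0.141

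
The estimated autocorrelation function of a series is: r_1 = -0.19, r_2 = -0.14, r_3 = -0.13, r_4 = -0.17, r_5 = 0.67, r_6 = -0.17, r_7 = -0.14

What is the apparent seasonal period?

The largest autocorrelation is r_5 = 0.67; the remaining lags stay at or below -0.13.
The dominant spike at lag 5 indicates a seasonal period of 5.

5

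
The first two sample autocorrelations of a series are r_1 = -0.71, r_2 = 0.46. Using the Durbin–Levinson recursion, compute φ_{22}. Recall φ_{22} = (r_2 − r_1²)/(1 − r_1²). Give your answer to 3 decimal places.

φ_{22} = (r_2 − r_1²) / (1 − r_1²)
r_1² = (-0.71)² = 0.5041
Numerator = 0.46 − 0.5041 = -0.0441; denominator = 1 − 0.5041 = 0.4959
φ_{22} = -0.0441 / 0.4959 = -0.089

-0.089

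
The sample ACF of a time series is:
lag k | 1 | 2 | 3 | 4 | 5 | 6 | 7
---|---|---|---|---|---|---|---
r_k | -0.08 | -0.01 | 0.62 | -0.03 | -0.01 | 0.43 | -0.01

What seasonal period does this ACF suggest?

3

The largest autocorrelation is r_3 = 0.62, with a weaker echo at lag 6 (0.43); the remaining lags stay at or below -0.01.
The dominant spike at lag 3 indicates a seasonal period of 3.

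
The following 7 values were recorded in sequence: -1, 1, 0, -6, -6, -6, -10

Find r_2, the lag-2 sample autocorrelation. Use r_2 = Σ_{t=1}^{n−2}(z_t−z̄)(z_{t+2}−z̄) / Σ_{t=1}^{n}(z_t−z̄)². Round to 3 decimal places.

0.102

Mean z̄ = (-1 + 1 + 0 − 6 − 6 − 6 − 10)/7 = -4.0000
Deviations from mean: 3.0000, 5.0000, 4.0000, -2.0000, -2.0000, -2.0000, -6.0000
Σ(z_t−z̄)(z_{t+2}−z̄) = (12.0000) + (-10.0000) + (-8.0000) + (4.0000) + (12.0000) = 10.0000
Denominator Σ(z_t−z̄)² = 98.0000
r_2 = 10.0000 / 98.0000 = 0.102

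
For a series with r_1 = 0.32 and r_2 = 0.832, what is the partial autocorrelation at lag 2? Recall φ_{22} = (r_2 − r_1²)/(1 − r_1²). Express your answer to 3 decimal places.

0.813

φ_{22} = (r_2 − r_1²) / (1 − r_1²)
r_1² = (0.32)² = 0.1024
Numerator = 0.832 − 0.1024 = 0.7296; denominator = 1 − 0.1024 = 0.8976
φ_{22} = 0.7296 / 0.8976 = 0.813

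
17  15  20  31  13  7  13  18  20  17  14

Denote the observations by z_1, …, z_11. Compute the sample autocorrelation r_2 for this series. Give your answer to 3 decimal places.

Mean z̄ = (17 + 15 + 20 + 31 + 13 + 7 + 13 + 18 + 20 + 17 + 14)/11 = 16.8182
Numerator Σ_{t=1}^{9}(z_t−z̄)(z_{t+2}−z̄) = -194.5207
Denominator Σ(z_t−z̄)² = 359.6364
r_2 = -194.5207 / 359.6364 = -0.541

-0.541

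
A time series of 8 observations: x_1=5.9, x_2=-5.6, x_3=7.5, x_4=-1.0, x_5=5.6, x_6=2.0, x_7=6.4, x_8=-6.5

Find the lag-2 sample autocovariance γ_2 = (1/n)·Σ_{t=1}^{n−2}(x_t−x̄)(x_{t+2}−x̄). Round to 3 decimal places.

Mean x̄ = (5.9 − 5.6 + 7.5 − 1.0 + 5.6 + 2.0 + 6.4 − 6.5)/8 = 1.7875
Deviations: 4.1125, -7.3875, 5.7125, -2.7875, 3.8125, 0.2125, 4.6125, -8.2875
Σ_{t=1}^{6}(x_t−x̄)(x_{t+2}−x̄) = 81.0959
γ_2 = 81.0959 / 8 = 10.137

10.137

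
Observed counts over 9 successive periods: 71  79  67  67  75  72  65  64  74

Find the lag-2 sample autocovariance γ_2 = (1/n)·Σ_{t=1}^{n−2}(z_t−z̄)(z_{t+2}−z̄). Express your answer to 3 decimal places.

-11.846

Mean z̄ = (71 + 79 + 67 + 67 + 75 + 72 + 65 + 64 + 74)/9 = 70.4444
Σ_{t=1}^{7}(z_t−z̄)(z_{t+2}−z̄) = -106.6173
γ_2 = -106.6173 / 9 = -11.846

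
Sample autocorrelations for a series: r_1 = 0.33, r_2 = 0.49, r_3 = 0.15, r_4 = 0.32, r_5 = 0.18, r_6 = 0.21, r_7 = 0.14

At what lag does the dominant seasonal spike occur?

The largest autocorrelation is r_2 = 0.49; the remaining lags stay at or below 0.33.
The dominant spike at lag 2 indicates a seasonal period of 2.

2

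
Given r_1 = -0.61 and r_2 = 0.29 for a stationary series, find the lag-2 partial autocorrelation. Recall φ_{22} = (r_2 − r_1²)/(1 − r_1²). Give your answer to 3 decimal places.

-0.131

φ_{22} = (r_2 − r_1²) / (1 − r_1²)
r_1² = (-0.61)² = 0.3721
Numerator = 0.29 − 0.3721 = -0.0821; denominator = 1 − 0.3721 = 0.6279
φ_{22} = -0.0821 / 0.6279 = -0.131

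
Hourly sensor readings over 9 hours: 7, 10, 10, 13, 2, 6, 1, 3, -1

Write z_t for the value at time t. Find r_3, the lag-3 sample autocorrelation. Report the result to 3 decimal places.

Mean z̄ = (7 + 10 + 10 + 13 + 2 + 6 + 1 + 3 − 1)/9 = 5.6667
Σ(z_t−z̄)(z_{t+3}−z̄) = (9.7778) + (-15.8889) + (1.4444) + (-34.2222) + (9.7778) + (-2.2222) = -31.3333
Denominator Σ(z_t−z̄)² = 180.0000
r_3 = -31.3333 / 180.0000 = -0.174

-0.174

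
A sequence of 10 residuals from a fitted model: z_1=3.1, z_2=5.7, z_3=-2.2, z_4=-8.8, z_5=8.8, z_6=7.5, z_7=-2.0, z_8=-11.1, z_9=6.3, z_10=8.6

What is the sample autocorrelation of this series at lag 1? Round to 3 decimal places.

Mean z̄ = (3.1 + 5.7 − 2.2 − 8.8 + 8.8 + 7.5 − 2.0 − 11.1 + 6.3 + 8.6)/10 = 1.5900
Numerator Σ_{t=1}^{9}(z_t−z̄)(z_{t+1}−z̄) = -4.7061
Denominator Σ(z_t−z̄)² = 473.6490
r_1 = -4.7061 / 473.6490 = -0.010

-0.010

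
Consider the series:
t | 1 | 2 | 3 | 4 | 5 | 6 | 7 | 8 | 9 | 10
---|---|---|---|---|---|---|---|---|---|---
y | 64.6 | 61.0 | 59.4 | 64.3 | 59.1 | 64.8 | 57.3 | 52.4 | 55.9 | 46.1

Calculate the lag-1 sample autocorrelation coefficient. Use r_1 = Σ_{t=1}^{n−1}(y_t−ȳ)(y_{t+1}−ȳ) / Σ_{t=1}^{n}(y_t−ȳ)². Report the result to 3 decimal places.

Mean ȳ = (64.6 + 61.0 + 59.4 + 64.3 + 59.1 + 64.8 + 57.3 + 52.4 + 55.9 + 46.1)/10 = 58.4900
Numerator Σ_{t=1}^{9}(y_t−ȳ)(y_{t+1}−ȳ) = 77.9019
Denominator Σ(y_t−ȳ)² = 317.1290
r_1 = 77.9019 / 317.1290 = 0.246

0.246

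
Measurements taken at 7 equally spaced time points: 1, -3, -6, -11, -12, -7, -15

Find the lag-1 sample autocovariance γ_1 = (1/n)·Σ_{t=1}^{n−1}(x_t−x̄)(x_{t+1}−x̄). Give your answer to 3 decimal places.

Mean x̄ = (1 − 3 − 6 − 11 − 12 − 7 − 15)/7 = -7.5714
Deviations: 8.5714, 4.5714, 1.5714, -3.4286, -4.4286, 0.5714, -7.4286
Σ_{t=1}^{6}(x_t−x̄)(x_{t+1}−x̄) = 49.3878
γ_1 = 49.3878 / 7 = 7.055

7.055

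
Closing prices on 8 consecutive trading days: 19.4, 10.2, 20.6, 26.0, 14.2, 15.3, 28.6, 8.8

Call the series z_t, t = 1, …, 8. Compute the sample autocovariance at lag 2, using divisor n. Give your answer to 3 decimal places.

-13.156

Mean z̄ = (19.4 + 10.2 + 20.6 + 26.0 + 14.2 + 15.3 + 28.6 + 8.8)/8 = 17.8875
Deviations: 1.5125, -7.6875, 2.7125, 8.1125, -3.6875, -2.5875, 10.7125, -9.0875
Σ_{t=1}^{6}(z_t−z̄)(z_{t+2}−z̄) = -105.2441
γ_2 = -105.2441 / 8 = -13.156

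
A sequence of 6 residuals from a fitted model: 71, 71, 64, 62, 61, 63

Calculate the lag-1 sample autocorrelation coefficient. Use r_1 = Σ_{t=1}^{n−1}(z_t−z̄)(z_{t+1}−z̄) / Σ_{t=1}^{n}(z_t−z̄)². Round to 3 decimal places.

0.529

Mean z̄ = (71 + 71 + 64 + 62 + 61 + 63)/6 = 65.3333
Deviations from mean: 5.6667, 5.6667, -1.3333, -3.3333, -4.3333, -2.3333
Σ(z_t−z̄)(z_{t+1}−z̄) = (32.1111) + (-7.5556) + (4.4444) + (14.4444) + (10.1111) = 53.5556
Denominator Σ(z_t−z̄)² = 101.3333
r_1 = 53.5556 / 101.3333 = 0.529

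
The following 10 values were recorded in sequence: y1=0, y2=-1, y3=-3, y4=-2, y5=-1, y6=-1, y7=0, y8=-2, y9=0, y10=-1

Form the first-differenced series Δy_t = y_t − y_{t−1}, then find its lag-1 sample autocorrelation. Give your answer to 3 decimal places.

First differences Δy: -1, -2, 1, 1, 0, 1, -2, 2, -1
Mean of differences = -0.1111
Numerator Σ(Δy_t−Δȳ)(Δy_{t+1}−Δȳ) = -6.9012
Denominator Σ(Δy_t−Δȳ)² = 16.8889
r_1(Δy) = -6.9012 / 16.8889 = -0.409

-0.409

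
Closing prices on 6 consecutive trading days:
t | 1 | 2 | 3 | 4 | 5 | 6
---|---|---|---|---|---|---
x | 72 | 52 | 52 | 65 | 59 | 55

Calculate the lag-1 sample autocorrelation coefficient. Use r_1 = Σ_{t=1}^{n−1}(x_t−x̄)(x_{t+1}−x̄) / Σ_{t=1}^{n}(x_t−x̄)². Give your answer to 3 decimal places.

-0.259

Mean x̄ = (72 + 52 + 52 + 65 + 59 + 55)/6 = 59.1667
Deviations from mean: 12.8333, -7.1667, -7.1667, 5.8333, -0.1667, -4.1667
Σ(x_t−x̄)(x_{t+1}−x̄) = (-91.9722) + (51.3611) + (-41.8056) + (-0.9722) + (0.6944) = -82.6944
Denominator Σ(x_t−x̄)² = 318.8333
r_1 = -82.6944 / 318.8333 = -0.259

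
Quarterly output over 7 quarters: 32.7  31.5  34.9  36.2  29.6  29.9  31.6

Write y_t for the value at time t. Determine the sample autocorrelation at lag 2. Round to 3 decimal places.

-0.461

Mean ȳ = (32.7 + 31.5 + 34.9 + 36.2 + 29.6 + 29.9 + 31.6)/7 = 32.3429
Deviations from mean: 0.3571, -0.8429, 2.5571, 3.8571, -2.7429, -2.4429, -0.7429
Σ(y_t−ȳ)(y_{t+2}−ȳ) = (0.9133) + (-3.2510) + (-7.0139) + (-9.4224) + (2.0376) = -16.7365
Denominator Σ(y_t−ȳ)² = 36.2971
r_2 = -16.7365 / 36.2971 = -0.461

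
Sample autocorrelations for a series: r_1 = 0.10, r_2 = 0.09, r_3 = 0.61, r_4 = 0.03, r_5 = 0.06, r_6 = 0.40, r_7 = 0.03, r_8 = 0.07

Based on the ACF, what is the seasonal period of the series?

The largest autocorrelation is r_3 = 0.61, with a weaker echo at lag 6 (0.40); the remaining lags stay at or below 0.10.
The dominant spike at lag 3 indicates a seasonal period of 3.

3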